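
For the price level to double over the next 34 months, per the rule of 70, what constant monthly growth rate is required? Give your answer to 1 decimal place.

roughly 2.1%

70 / 34 ≈ 2.06, so about 2.1% per month.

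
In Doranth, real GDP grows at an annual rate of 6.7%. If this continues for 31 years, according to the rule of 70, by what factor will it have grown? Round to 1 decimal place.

Doubling time ≈ 70/6.7 = 10.45 years.
31 years / 10.45 ≈ 2.97 doublings → factor 2^2.97 ≈ 7.8.

≈ 7.8 times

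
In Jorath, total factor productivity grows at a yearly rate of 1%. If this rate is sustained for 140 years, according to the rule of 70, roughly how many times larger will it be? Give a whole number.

around 4 times

At 1% one doubling takes ≈ 70.00 years; 140 years is 2 of them, so ×4.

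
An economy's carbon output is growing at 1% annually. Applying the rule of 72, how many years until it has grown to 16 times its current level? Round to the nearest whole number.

≈ 288 years

One doubling takes 72/1 = 72.00 years.
16× is 4 doublings, so 4 × 72.00 ≈ 288 years.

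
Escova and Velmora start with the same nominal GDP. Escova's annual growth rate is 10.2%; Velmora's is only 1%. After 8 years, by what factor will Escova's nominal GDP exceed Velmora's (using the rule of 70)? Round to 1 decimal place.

Rate gap = 10.2% − 1% = 9.2 points.
The ratio doubles every 70/9.2 ≈ 7.61 years.
8/7.61 ≈ 1.05 doublings → ratio ≈ 2^1.05 ≈ 2.1.

2.1 times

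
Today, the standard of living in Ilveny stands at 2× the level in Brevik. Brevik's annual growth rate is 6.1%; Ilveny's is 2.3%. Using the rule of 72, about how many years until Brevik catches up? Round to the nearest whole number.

19 years

Brevik gains on Ilveny at 6.1% − 2.3% = 3.8 points a year.
At that relative rate the gap halves every 72/3.8 ≈ 18.95 years.
A 2× gap closes after 1 halving: 1 × 18.95 ≈ 19 years.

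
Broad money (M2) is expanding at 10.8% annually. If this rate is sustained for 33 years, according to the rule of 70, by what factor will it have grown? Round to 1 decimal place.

about 34.1 times

Doubling time ≈ 70/10.8 = 6.48 years.
33 years / 6.48 ≈ 5.09 doublings → factor 2^5.09 ≈ 34.1.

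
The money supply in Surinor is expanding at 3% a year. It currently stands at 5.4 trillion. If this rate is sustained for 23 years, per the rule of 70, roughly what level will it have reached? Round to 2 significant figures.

around 11 trillion

It doubles every 70/3 ≈ 23.33 years, so 23 years is 0.99 doublings.
2^0.99 ≈ 1.99; 5.4 × 1.99 ≈ 11 trillion.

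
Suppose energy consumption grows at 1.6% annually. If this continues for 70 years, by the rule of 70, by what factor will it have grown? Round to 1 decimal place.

approximately 3.0 times

Doubling time ≈ 70/1.6 = 43.75 years.
70 years / 43.75 ≈ 1.60 doublings → factor 2^1.60 ≈ 3.0.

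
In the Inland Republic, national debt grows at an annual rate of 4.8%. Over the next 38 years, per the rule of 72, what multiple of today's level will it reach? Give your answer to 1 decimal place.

≈ 5.8 times

Doubling time ≈ 72/4.8 = 15.00 years.
38 years / 15.00 ≈ 2.53 doublings → factor 2^2.53 ≈ 5.8.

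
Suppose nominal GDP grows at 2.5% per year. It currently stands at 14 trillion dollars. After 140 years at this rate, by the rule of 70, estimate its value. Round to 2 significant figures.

roughly 450 trillion dollars

It doubles every 70/2.5 ≈ 28.00 years, so 140 years is 5.00 doublings.
2^5.00 ≈ 32.00; 14 × 32.00 ≈ 450 trillion dollars.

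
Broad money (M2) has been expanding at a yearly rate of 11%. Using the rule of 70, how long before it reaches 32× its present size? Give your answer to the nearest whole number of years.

At 11% it doubles every 70/11 ≈ 6.36 years.
32× is 5 doublings, so 5 × 6.36 ≈ 32 years.

roughly 32 years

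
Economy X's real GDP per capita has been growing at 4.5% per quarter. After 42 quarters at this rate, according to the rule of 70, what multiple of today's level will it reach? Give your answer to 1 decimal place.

Doubles every ≈ 15.56 quarters (70/4.5).
42 quarters is 2.70 doublings; 2^2.70 ≈ 6.5×.

about 6.5 times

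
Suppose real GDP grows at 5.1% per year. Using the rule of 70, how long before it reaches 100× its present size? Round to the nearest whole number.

One doubling takes 70/5.1 = 13.73 years.
100× is log₂ 100 ≈ 6.64 doublings, so ≈ 6.64 × 13.73 = 91 years.

91 years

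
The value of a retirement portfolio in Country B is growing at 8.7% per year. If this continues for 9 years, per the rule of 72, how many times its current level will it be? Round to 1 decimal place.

Doubles every ≈ 8.28 years (72/8.7).
9 years is 1.09 doublings; 2^1.09 ≈ 2.1×.

about 2.1 times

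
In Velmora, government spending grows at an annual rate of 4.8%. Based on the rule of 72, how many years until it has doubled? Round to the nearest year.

72/4.8 ≈ 15.00, so it doubles roughly every 15 years.

around 15 years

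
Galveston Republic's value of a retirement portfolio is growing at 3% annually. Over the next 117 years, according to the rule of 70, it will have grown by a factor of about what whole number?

70/3 ≈ 23.33 years per doubling.
117 years fits 5 doublings: 2^5 = 32.

32 times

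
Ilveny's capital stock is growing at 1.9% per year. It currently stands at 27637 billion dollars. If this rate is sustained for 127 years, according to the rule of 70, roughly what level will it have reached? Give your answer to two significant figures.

≈ 300000 billion dollars

Doubling time ≈ 70/1.9 = 36.84 years.
127 years is 127/36.84 ≈ 3.45 doublings, a factor of 2^3.45 ≈ 10.93.
27637 × 10.93 ≈ 300000 billion dollars.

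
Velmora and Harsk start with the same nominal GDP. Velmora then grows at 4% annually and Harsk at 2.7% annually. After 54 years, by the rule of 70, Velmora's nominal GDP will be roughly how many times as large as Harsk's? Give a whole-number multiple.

about 2 times

Velmora pulls ahead at 1.3 pp per year, so the ratio doubles every 70/1.3 ≈ 53.85 years.
In 54 years that's 1.00 doublings: 2^1.00 ≈ 2.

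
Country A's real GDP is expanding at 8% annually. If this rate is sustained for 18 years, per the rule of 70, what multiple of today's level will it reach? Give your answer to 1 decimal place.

around 4.2 times

Doubling time ≈ 70/8 = 8.75 years.
18 years / 8.75 ≈ 2.06 doublings → factor 2^2.06 ≈ 4.2.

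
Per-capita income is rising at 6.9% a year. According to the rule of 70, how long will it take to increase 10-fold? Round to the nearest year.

Doubling time ≈ 70/6.9 = 10.14 years.
10× is log₂ 10 ≈ 3.32 doublings, so ≈ 3.32 × 10.14 = 34 years.

≈ 34 years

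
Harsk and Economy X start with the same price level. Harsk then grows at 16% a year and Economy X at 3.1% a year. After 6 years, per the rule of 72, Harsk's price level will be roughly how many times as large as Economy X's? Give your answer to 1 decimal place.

Only the 12.9-point difference matters.
72/12.9 ≈ 5.58 years per doubling of the ratio; 6 years gives 1.08 doublings, so ≈ 2.1×.

≈ 2.1 times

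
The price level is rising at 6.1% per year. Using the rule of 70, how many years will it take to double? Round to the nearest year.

approximately 11 years

Doubling time ≈ 70 / 6.1 = 11.48 years.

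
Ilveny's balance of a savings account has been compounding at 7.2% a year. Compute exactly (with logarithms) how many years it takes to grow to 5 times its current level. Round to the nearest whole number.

23 years

t = ln(5) / ln(1 + 0.072) = 1.6094 / 0.069526 ≈ 23.15.
≈ 23 years.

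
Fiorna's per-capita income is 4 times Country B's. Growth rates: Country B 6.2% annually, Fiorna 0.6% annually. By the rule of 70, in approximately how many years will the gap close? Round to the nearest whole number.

≈ 25 years

What matters is the difference: 5.6 pp.
Rule of 70 on the gap: the ratio halves every 70/5.6 ≈ 12.50 years.
A 4 times gap closes after 2 halvings: 2 × 12.50 ≈ 25 years.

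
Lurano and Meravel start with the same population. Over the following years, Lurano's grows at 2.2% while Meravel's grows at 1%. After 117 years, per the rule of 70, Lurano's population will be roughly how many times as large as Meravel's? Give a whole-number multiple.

around 4 times

Rate gap = 2.2% − 1% = 1.2 points.
The ratio doubles every 70/1.2 ≈ 58.33 years.
117/58.33 ≈ 2.01 doublings → ratio ≈ 2^2.01 ≈ 4.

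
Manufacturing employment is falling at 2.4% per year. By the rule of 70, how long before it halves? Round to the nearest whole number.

The rule works in reverse for decay: 70/2.4 ≈ 29.17 years to halve.

roughly 29 years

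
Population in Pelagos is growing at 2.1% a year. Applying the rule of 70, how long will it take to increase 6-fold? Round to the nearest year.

One doubling takes 70/2.1 = 33.33 years.
6× is log₂ 6 ≈ 2.58 doublings, so ≈ 2.58 × 33.33 = 86 years.

about 86 years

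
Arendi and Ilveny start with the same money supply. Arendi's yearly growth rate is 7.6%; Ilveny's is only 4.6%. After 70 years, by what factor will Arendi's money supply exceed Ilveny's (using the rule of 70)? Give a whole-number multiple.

approximately 8 times

Only the 3-point difference matters.
70/3 ≈ 23.33 years per doubling of the ratio; 70 years gives 3.00 doublings, so ≈ 8×.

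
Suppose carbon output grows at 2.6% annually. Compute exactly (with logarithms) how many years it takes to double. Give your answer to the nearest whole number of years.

t = ln(2) / ln(1 + 0.026) = 0.6931 / 0.025668 ≈ 27.00.
≈ 27 years.

27 years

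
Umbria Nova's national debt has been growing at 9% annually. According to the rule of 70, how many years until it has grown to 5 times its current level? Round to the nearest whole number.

about 18 years

One doubling takes 70/9 = 7.78 years.
5× is log₂ 5 ≈ 2.32 doublings, so ≈ 2.32 × 7.78 = 18 years.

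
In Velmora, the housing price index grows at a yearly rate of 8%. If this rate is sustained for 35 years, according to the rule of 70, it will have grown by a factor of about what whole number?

At 8% one doubling takes ≈ 8.75 years; 35 years is 4 of them, so ×16.

≈ 16 times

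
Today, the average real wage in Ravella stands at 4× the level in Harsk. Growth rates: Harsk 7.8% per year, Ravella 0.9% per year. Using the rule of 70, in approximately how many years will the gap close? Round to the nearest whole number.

What matters is the difference: 6.9 pp.
Rule of 70 on the gap: the ratio halves every 70/6.9 ≈ 10.14 years.
A 4× gap closes after 2 halvings: 2 × 10.14 ≈ 20 years.

roughly 20 years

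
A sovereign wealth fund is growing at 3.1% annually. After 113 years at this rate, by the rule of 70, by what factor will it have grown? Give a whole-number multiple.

Doubling time ≈ 70/3.1 = 22.58 years.
113/22.58 ≈ 5 doublings, so about 2^5 = 32×.

32 times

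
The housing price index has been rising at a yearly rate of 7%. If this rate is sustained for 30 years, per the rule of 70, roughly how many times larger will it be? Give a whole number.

about 8 times

Doubling time ≈ 70/7 = 10.00 years.
30/10.00 ≈ 3 doublings, so about 2^3 = 8×.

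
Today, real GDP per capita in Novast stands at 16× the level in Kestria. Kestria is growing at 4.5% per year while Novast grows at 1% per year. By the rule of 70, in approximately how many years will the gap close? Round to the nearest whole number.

What matters is the difference: 3.5 pp.
Rule of 70 on the gap: the ratio halves every 70/3.5 ≈ 20.00 years.
A 16× gap closes after 4 halvings: 4 × 20.00 ≈ 80 years.

approximately 80 years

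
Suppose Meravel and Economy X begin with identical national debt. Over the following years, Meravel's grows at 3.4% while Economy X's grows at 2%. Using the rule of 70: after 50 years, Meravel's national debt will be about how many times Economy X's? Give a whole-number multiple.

Meravel pulls ahead at 1.4 pp per year, so the ratio doubles every 70/1.4 ≈ 50.00 years.
In 50 years that's 1.00 doublings: 2^1.00 ≈ 2.

roughly 2 times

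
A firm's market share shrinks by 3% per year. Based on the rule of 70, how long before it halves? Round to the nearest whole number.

about 23 years

Falling at 3%, it halves about every 70/3 = 23.33 years.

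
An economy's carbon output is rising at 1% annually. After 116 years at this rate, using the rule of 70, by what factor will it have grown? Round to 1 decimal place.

≈ 3.2 times

Doubling time ≈ 70/1 = 70.00 years.
116 years / 70.00 ≈ 1.66 doublings → factor 2^1.66 ≈ 3.2.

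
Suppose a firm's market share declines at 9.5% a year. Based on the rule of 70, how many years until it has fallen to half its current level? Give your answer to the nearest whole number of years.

Halving time ≈ 70 / 9.5 = 7.37 → 7 years.

roughly 7 years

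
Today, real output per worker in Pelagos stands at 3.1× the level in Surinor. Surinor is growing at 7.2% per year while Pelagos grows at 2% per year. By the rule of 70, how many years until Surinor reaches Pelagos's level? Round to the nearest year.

What matters is the difference: 5.2 pp.
Rule of 70 on the gap: the ratio halves every 70/5.2 ≈ 13.46 years.
A 3.1× gap takes log₂(3.1) ≈ 1.63 halvings to close: 1.63 × 13.46 ≈ 22 years.

about 22 years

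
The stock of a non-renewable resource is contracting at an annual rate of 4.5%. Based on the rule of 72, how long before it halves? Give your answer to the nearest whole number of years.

about 16 years

The rule works in reverse for decay: 72/4.5 ≈ 16.00 years to halve.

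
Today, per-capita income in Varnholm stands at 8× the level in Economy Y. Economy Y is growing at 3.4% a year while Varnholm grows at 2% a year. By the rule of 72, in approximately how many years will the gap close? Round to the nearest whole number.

approximately 154 years

The growth-rate gap is 3.4% − 2% = 1.4 percentage points.
So the ratio between them halves every 72/1.4 ≈ 51.43 years.
An 8× gap closes after 3 halvings: 3 × 51.43 ≈ 154 years.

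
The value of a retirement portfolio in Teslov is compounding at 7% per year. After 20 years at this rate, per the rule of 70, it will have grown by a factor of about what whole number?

approximately 4 times

At 7% one doubling takes ≈ 10.00 years; 20 years is 2 of them, so ×4.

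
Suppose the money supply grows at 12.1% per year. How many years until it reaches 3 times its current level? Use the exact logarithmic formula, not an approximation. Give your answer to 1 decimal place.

t = ln(3) / ln(1 + 0.121) = 1.0986 / 0.114221 ≈ 9.62.

9.6 years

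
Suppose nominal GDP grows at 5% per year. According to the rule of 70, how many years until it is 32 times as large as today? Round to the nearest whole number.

Doubling time ≈ 70/5 = 14.00 years.
Getting to 32× needs 5 doublings: 5 × 14.00 ≈ 70 years.

70 years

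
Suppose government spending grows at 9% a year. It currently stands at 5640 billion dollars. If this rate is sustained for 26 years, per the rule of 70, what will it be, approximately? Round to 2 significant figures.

around 57000 billion dollars

Doubling time ≈ 70/9 = 7.78 years.
26 years is 26/7.78 ≈ 3.34 doublings, a factor of 2^3.34 ≈ 10.13.
5640 × 10.13 ≈ 57000 billion dollars.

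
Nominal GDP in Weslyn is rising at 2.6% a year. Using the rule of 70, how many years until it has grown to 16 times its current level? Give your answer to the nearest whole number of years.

around 108 years

Doubling time ≈ 70/2.6 = 26.92 years.
16× is 4 doublings, so 4 × 26.92 ≈ 108 years.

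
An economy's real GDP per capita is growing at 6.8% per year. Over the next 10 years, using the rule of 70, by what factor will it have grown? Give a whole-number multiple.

70/6.8 ≈ 10.29 years per doubling.
10 years fits 1 doubling: 2^1 = 2.

roughly 2 times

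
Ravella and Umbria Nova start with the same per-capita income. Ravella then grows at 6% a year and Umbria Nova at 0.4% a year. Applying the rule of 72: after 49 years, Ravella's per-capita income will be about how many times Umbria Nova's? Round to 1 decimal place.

Only the 5.6-point difference matters.
72/5.6 ≈ 12.86 years per doubling of the ratio; 49 years gives 3.81 doublings, so ≈ 14.0×.

approximately 14.0 times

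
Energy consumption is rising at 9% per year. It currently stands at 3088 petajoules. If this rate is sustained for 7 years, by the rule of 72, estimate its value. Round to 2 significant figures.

It doubles every 72/9 ≈ 8.00 years, so 7 years is 0.88 doublings.
2^0.88 ≈ 1.84; 3088 × 1.84 ≈ 5700 petajoules.

roughly 5700 petajoules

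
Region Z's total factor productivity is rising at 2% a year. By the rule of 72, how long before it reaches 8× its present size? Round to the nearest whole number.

Doubling time ≈ 72/2 = 36.00 years.
8 = 2^3, so 3 doublings → 108 years.

approximately 108 years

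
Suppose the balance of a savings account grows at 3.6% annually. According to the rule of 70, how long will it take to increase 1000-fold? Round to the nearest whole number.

Doubling time ≈ 70/3.6 = 19.44 years.
1000× is log₂ 1000 ≈ 9.97 doublings, so ≈ 9.97 × 19.44 = 194 years.

194 years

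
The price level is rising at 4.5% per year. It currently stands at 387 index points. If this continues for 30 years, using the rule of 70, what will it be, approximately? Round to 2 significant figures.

It doubles every 70/4.5 ≈ 15.56 years, so 30 years is 1.93 doublings.
2^1.93 ≈ 3.81; 387 × 3.81 ≈ 1500 index points.

roughly 1500 index points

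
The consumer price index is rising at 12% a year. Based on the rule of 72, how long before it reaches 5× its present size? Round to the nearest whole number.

approximately 14 years

At 12% it doubles every 72/12 ≈ 6.00 years.
5× is log₂ 5 ≈ 2.32 doublings, so ≈ 2.32 × 6.00 = 14 years.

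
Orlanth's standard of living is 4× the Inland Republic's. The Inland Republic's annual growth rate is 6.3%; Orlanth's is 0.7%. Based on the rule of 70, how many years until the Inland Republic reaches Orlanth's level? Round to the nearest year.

What matters is the difference: 5.6 pp.
Rule of 70 on the gap: the ratio halves every 70/5.6 ≈ 12.50 years.
A 4× gap closes after 2 halvings: 2 × 12.50 ≈ 25 years.

25 years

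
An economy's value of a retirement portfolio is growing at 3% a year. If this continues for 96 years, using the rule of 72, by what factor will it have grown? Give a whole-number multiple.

Doubling time ≈ 72/3 = 24.00 years.
96/24.00 ≈ 4 doublings, so about 2^4 = 16×.

roughly 16 times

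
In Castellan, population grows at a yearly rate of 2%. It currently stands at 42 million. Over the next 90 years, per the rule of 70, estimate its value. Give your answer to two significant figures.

around 250 million

Doubling time ≈ 70/2 = 35.00 years.
90 years is 90/35.00 ≈ 2.57 doublings, a factor of 2^2.57 ≈ 5.94.
42 × 5.94 ≈ 250 million.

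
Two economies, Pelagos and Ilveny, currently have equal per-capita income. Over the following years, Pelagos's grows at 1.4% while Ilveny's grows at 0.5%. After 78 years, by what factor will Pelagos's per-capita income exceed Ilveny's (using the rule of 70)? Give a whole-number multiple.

approximately 2 times

Rate gap = 1.4% − 0.5% = 0.9 points.
The ratio doubles every 70/0.9 ≈ 77.78 years.
78/77.78 ≈ 1.00 doublings → ratio ≈ 2^1.00 ≈ 2.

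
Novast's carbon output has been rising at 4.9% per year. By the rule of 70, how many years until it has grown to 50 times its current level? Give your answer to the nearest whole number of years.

≈ 81 years

At 4.9% it doubles every 70/4.9 ≈ 14.29 years.
Reaching 50× takes log₂(50) ≈ 5.64 doublings.
5.64 × 14.29 ≈ 81 years.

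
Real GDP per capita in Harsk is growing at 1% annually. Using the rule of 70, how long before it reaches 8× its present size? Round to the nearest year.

210 years

At 1% it doubles every 70/1 ≈ 70.00 years.
Getting to 8× needs 3 doublings: 3 × 70.00 ≈ 210 years.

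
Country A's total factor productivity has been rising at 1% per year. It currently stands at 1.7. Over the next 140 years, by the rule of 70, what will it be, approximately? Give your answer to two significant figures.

Doubling time ≈ 70/1 = 70.00 years.
140 years is 140/70.00 ≈ 2.00 doublings, a factor of 2^2.00 ≈ 4.00.
1.7 × 4.00 ≈ 6.8.

approximately 6.8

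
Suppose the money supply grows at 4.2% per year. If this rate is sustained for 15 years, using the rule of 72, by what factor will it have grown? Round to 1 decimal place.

approximately 1.8 times

Doubling time ≈ 72/4.2 = 17.14 years.
15 years / 17.14 ≈ 0.88 doublings → factor 2^0.88 ≈ 1.8.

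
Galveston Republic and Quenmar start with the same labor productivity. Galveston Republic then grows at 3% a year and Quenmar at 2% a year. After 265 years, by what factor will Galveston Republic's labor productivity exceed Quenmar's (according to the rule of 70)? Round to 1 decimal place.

13.8 times

Only the 1-point difference matters.
70/1 ≈ 70.00 years per doubling of the ratio; 265 years gives 3.79 doublings, so ≈ 13.8×.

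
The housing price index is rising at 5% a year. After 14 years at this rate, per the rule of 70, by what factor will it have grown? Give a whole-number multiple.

about 2 times

Doubling time ≈ 70/5 = 14.00 years.
14/14.00 ≈ 1 doubling, so about 2^1 = 2×.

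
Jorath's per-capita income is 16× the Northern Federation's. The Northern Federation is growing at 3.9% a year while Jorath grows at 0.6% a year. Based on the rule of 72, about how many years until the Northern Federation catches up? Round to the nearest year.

What matters is the difference: 3.3 pp.
Rule of 72 on the gap: the ratio halves every 72/3.3 ≈ 21.82 years.
A 16× gap closes after 4 halvings: 4 × 21.82 ≈ 87 years.

≈ 87 years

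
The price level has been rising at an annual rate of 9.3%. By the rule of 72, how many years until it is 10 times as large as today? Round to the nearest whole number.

At 9.3% it doubles every 72/9.3 ≈ 7.74 years.
10× is log₂ 10 ≈ 3.32 doublings, so ≈ 3.32 × 7.74 = 26 years.

26 years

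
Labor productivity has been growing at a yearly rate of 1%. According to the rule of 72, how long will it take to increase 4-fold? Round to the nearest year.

One doubling takes 72/1 = 72.00 years.
4 = 2^2, so 2 doublings → 144 years.

roughly 144 years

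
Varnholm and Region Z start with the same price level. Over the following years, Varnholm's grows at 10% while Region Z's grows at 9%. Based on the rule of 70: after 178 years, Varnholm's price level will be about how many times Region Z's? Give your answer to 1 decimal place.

≈ 5.8 times

Only the 1-point difference matters.
70/1 ≈ 70.00 years per doubling of the ratio; 178 years gives 2.54 doublings, so ≈ 5.8×.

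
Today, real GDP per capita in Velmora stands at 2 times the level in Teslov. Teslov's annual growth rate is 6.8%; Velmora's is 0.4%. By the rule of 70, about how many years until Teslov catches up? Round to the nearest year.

The growth-rate gap is 6.8% − 0.4% = 6.4 percentage points.
So the ratio between them halves every 70/6.4 ≈ 10.94 years.
A 2 times gap closes after 1 halving: 1 × 10.94 ≈ 11 years.

11 years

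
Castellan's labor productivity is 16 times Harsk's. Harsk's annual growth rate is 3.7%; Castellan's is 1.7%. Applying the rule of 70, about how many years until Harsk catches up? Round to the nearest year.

≈ 140 years

Harsk gains on Castellan at 3.7% − 1.7% = 2 points a year.
At that relative rate the gap halves every 70/2 ≈ 35.00 years.
A 16 times gap closes after 4 halvings: 4 × 35.00 ≈ 140 years.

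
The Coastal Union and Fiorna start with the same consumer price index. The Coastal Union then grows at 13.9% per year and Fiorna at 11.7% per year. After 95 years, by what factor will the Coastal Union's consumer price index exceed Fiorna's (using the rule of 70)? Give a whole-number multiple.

the Coastal Union pulls ahead at 2.2 pp per year, so the ratio doubles every 70/2.2 ≈ 31.82 years.
In 95 years that's 2.99 doublings: 2^2.99 ≈ 8.

around 8 times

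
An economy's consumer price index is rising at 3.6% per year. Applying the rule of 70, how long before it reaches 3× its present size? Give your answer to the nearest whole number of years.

31 years

Doubling time ≈ 70/3.6 = 19.44 years.
Reaching 3× takes log₂(3) ≈ 1.58 doublings.
1.58 × 19.44 ≈ 31 years.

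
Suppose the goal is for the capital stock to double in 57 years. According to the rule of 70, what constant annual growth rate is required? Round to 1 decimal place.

about 1.2% annually

70 / 57 ≈ 1.23, so about 1.2% annually.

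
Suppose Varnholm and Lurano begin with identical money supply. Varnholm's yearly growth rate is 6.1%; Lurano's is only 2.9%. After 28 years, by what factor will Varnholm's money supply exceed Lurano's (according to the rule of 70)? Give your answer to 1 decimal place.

≈ 2.4 times

Rate gap = 6.1% − 2.9% = 3.2 points.
The ratio doubles every 70/3.2 ≈ 21.88 years.
28/21.88 ≈ 1.28 doublings → ratio ≈ 2^1.28 ≈ 2.4.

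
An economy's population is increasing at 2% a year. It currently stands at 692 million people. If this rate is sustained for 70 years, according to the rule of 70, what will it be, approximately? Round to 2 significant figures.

around 2800 million people

Doubling time ≈ 70/2 = 35.00 years.
70 years is 70/35.00 ≈ 2.00 doublings, a factor of 2^2.00 ≈ 4.00.
692 × 4.00 ≈ 2800 million people.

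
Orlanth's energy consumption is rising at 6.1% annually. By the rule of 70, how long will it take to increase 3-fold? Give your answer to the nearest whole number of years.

Doubling time ≈ 70/6.1 = 11.48 years.
3× is log₂ 3 ≈ 1.58 doublings, so ≈ 1.58 × 11.48 = 18 years.

approximately 18 years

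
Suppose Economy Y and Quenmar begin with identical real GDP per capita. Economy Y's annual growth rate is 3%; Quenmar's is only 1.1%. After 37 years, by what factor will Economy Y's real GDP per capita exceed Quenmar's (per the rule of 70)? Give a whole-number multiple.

Only the 1.9-point difference matters.
70/1.9 ≈ 36.84 years per doubling of the ratio; 37 years gives 1.00 doublings, so ≈ 2×.

≈ 2 times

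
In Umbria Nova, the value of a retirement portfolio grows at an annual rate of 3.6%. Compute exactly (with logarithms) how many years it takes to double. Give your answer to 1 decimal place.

t = ln(2) / ln(1 + 0.036) = 0.6931 / 0.035367 ≈ 19.60.

19.6 years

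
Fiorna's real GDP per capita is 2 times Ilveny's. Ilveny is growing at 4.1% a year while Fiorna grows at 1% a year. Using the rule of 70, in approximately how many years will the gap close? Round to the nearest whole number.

Ilveny gains on Fiorna at 4.1% − 1% = 3.1 points a year.
At that relative rate the gap halves every 70/3.1 ≈ 22.58 years.
A 2 times gap closes after 1 halving: 1 × 22.58 ≈ 23 years.

≈ 23 years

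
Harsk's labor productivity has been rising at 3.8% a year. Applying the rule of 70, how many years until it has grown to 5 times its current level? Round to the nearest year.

approximately 43 years

Doubling time ≈ 70/3.8 = 18.42 years.
Reaching 5× takes log₂(5) ≈ 2.32 doublings.
2.32 × 18.42 ≈ 43 years.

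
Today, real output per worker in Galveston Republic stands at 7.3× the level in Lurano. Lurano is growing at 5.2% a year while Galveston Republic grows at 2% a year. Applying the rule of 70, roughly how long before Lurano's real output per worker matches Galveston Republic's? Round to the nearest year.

about 63 years

The growth-rate gap is 5.2% − 2% = 3.2 percentage points.
So the ratio between them halves every 70/3.2 ≈ 21.88 years.
A 7.3× gap takes log₂(7.3) ≈ 2.87 halvings to close: 2.87 × 21.88 ≈ 63 years.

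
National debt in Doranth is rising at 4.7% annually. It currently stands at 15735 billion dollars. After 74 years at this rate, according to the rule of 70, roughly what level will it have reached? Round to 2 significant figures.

around 490000 billion dollars

It doubles every 70/4.7 ≈ 14.89 years, so 74 years is 4.97 doublings.
2^4.97 ≈ 31.34; 15735 × 31.34 ≈ 490000 billion dollars.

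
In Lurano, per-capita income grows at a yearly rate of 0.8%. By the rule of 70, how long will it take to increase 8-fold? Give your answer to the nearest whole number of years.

263 years

One doubling takes 70/0.8 = 87.50 years.
8× is 3 doublings, so 3 × 87.50 ≈ 263 years.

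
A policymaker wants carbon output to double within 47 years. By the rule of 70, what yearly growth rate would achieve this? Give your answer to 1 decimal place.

≈ 1.5%

70 / 47 ≈ 1.49, so about 1.5% per year.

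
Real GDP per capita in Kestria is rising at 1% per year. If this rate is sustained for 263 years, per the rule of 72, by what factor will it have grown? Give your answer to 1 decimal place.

Doubles every ≈ 72.00 years (72/1).
263 years is 3.65 doublings; 2^3.65 ≈ 12.6×.

around 12.6 times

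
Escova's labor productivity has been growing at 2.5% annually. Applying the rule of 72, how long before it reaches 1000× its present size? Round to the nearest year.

One doubling takes 72/2.5 = 28.80 years.
1000× is log₂ 1000 ≈ 9.97 doublings, so ≈ 9.97 × 28.80 = 287 years.

roughly 287 years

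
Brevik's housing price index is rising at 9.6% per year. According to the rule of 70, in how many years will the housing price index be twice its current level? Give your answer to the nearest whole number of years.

70/9.6 ≈ 7.29, so it doubles roughly every 7 years.

≈ 7 years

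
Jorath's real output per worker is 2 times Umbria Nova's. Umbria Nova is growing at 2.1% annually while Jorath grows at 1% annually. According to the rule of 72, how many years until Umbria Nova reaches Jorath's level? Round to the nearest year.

What matters is the difference: 1.1 pp.
Rule of 72 on the gap: the ratio halves every 72/1.1 ≈ 65.45 years.
A 2 times gap closes after 1 halving: 1 × 65.45 ≈ 65 years.

approximately 65 years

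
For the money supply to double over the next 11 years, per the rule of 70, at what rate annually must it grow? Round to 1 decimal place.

around 6.4%

70 / 11 ≈ 6.36, so about 6.4% annually.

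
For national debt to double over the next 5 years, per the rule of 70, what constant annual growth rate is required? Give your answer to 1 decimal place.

70 / 5 ≈ 14.00, so about 14.0% annually.

about 14.0%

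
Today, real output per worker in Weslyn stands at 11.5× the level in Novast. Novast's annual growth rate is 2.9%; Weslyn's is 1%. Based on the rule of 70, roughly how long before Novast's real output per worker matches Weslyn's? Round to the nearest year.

What matters is the difference: 1.9 pp.
Rule of 70 on the gap: the ratio halves every 70/1.9 ≈ 36.84 years.
An 11.5× gap takes log₂(11.5) ≈ 3.52 halvings to close: 3.52 × 36.84 ≈ 130 years.

130 years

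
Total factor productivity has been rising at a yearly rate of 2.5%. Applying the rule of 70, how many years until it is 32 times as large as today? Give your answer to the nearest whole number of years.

around 140 years

One doubling takes 70/2.5 = 28.00 years.
32 = 2^5, so 5 doublings → 140 years.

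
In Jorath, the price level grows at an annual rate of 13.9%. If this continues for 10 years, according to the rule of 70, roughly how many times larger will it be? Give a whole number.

approximately 4 times

Doubling time ≈ 70/13.9 = 5.04 years.
10/5.04 ≈ 2 doublings, so about 2^2 = 4×.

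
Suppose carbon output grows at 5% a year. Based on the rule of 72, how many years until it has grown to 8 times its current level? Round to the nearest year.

Doubling time ≈ 72/5 = 14.40 years.
8× is 3 doublings, so 3 × 14.40 ≈ 43 years.

roughly 43 years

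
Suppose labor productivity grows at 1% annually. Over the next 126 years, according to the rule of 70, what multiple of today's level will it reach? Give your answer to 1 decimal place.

roughly 3.5 times

Doubles every ≈ 70.00 years (70/1).
126 years is 1.80 doublings; 2^1.80 ≈ 3.5×.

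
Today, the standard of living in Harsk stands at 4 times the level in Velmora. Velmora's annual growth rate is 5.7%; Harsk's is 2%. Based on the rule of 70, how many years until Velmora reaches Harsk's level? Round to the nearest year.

around 38 years

The growth-rate gap is 5.7% − 2% = 3.7 percentage points.
So the ratio between them halves every 70/3.7 ≈ 18.92 years.
A 4 times gap closes after 2 halvings: 2 × 18.92 ≈ 38 years.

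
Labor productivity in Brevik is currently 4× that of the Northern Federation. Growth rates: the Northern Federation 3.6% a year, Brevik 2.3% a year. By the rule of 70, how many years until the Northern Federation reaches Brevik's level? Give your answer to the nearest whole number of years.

around 108 years

The growth-rate gap is 3.6% − 2.3% = 1.3 percentage points.
So the ratio between them halves every 70/1.3 ≈ 53.85 years.
A 4× gap closes after 2 halvings: 2 × 53.85 ≈ 108 years.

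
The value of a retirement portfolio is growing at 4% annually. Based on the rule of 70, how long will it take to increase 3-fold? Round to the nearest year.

One doubling takes 70/4 = 17.50 years.
Reaching 3× takes log₂(3) ≈ 1.58 doublings.
1.58 × 17.50 ≈ 28 years.

28 years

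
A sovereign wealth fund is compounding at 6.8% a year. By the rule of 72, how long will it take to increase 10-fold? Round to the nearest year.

At 6.8% it doubles every 72/6.8 ≈ 10.59 years.
Reaching 10× takes log₂(10) ≈ 3.32 doublings.
3.32 × 10.59 ≈ 35 years.

around 35 years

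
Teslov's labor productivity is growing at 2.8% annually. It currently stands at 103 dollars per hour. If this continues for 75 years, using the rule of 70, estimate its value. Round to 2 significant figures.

It doubles every 70/2.8 ≈ 25.00 years, so 75 years is 3.00 doublings.
2^3.00 ≈ 8.00; 103 × 8.00 ≈ 820 dollars per hour.

820 dollars per hour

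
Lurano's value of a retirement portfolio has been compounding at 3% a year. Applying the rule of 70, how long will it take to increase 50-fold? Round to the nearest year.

≈ 132 years

Doubling time ≈ 70/3 = 23.33 years.
Reaching 50× takes log₂(50) ≈ 5.64 doublings.
5.64 × 23.33 ≈ 132 years.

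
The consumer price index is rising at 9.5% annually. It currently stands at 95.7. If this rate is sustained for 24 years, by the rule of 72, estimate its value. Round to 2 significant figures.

It doubles every 72/9.5 ≈ 7.58 years, so 24 years is 3.17 doublings.
2^3.17 ≈ 9.00; 95.7 × 9.00 ≈ 860.

≈ 860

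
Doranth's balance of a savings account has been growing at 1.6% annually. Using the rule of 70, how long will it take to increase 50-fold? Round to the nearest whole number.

around 247 years

At 1.6% it doubles every 70/1.6 ≈ 43.75 years.
Reaching 50× takes log₂(50) ≈ 5.64 doublings.
5.64 × 43.75 ≈ 247 years.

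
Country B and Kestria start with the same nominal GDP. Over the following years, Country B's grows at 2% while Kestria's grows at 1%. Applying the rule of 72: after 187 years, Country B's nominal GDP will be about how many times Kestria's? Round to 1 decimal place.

roughly 6.1 times

Only the 1-point difference matters.
72/1 ≈ 72.00 years per doubling of the ratio; 187 years gives 2.60 doublings, so ≈ 6.1×.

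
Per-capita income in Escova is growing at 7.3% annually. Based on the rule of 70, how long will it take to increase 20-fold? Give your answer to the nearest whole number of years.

One doubling takes 70/7.3 = 9.59 years.
20× is log₂ 20 ≈ 4.32 doublings, so ≈ 4.32 × 9.59 = 41 years.

roughly 41 years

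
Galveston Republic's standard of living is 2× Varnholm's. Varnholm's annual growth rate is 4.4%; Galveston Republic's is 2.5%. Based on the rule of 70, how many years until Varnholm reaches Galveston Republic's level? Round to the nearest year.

What matters is the difference: 1.9 pp.
Rule of 70 on the gap: the ratio halves every 70/1.9 ≈ 36.84 years.
A 2× gap closes after 1 halving: 1 × 36.84 ≈ 37 years.

around 37 years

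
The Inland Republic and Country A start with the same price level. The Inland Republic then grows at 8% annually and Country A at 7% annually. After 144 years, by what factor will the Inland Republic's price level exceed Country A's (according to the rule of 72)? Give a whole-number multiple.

4 times

Only the 1-point difference matters.
72/1 ≈ 72.00 years per doubling of the ratio; 144 years gives 2.00 doublings, so ≈ 4×.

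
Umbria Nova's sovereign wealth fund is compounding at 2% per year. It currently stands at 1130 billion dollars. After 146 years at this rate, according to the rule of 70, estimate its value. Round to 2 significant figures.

20000 billion dollars

It doubles every 70/2 ≈ 35.00 years, so 146 years is 4.17 doublings.
2^4.17 ≈ 18.00; 1130 × 18.00 ≈ 20000 billion dollars.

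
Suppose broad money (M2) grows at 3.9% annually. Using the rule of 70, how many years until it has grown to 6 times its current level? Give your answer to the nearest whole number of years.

about 46 years

At 3.9% it doubles every 70/3.9 ≈ 17.95 years.
Reaching 6× takes log₂(6) ≈ 2.58 doublings.
2.58 × 17.95 ≈ 46 years.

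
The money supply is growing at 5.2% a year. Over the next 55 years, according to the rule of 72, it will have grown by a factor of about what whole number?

about 16 times

72/5.2 ≈ 13.85 years per doubling.
55 years fits 4 doublings: 2^4 = 16.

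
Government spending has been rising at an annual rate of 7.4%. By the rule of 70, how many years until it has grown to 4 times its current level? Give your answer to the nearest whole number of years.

about 19 years

At 7.4% it doubles every 70/7.4 ≈ 9.46 years.
Getting to 4× needs 2 doublings: 2 × 9.46 ≈ 19 years.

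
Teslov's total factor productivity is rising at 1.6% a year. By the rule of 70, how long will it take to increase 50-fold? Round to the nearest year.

roughly 247 years

Doubling time ≈ 70/1.6 = 43.75 years.
50× is log₂ 50 ≈ 5.64 doublings, so ≈ 5.64 × 43.75 = 247 years.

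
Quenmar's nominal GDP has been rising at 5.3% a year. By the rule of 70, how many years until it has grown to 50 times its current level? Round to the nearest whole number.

approximately 75 years

At 5.3% it doubles every 70/5.3 ≈ 13.21 years.
Reaching 50× takes log₂(50) ≈ 5.64 doublings.
5.64 × 13.21 ≈ 75 years.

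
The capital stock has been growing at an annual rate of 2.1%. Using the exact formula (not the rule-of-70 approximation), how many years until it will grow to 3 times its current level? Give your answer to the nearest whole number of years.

t = ln(3) / ln(1 + 0.021) = 1.0986 / 0.020783 ≈ 52.86.
≈ 53 years.

53 years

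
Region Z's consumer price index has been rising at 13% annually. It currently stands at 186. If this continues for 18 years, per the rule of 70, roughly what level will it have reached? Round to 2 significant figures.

It doubles every 70/13 ≈ 5.38 years, so 18 years is 3.35 doublings.
2^3.35 ≈ 10.20; 186 × 10.20 ≈ 1900.

about 1900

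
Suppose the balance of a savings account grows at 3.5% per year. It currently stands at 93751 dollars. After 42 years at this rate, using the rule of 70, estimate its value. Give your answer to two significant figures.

It doubles every 70/3.5 ≈ 20.00 years, so 42 years is 2.10 doublings.
2^2.10 ≈ 4.29; 93751 × 4.29 ≈ 400000 dollars.

400000 dollars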